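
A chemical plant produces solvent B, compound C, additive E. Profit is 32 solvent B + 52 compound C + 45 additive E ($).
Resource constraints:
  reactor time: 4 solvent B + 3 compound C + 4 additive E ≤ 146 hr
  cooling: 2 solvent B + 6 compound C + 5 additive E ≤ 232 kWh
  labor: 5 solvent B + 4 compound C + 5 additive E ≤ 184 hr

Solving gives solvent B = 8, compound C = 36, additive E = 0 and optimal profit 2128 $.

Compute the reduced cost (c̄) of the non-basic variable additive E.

Check each constraint at x*: reactor time 140/146 (slack 6); cooling 232/232 (tight); labor 184/184 (tight).
By complementary slackness, y = 0 for the non-binding constraint.
From A_Bᵀ y = c: 2·y_cooling + 5·y_labor = 32; 6·y_cooling + 4·y_labor = 52.
→ y_cooling = 6 and y_labor = 4.
Reduced cost of additive E: c₃ − yᵀa₃ = 45 − (6·5 + 4·5) = 45 − 50 = -5.

-5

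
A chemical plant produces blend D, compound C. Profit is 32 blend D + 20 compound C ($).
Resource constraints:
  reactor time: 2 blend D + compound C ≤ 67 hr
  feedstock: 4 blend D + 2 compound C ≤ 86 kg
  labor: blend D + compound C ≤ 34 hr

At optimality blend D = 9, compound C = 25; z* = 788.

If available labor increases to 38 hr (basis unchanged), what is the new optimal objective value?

820

Check each constraint at x*: reactor time 43/67 (slack 24); feedstock 86/86 (tight); labor 34/34 (tight).
Since reactor time is not tight, its dual is 0.
Dual feasibility on the basic columns requires 4·y_feedstock + 1·y_labor = 32, 2·y_feedstock + 1·y_labor = 20.
→ y_feedstock = 6 and y_labor = 8.
Δz = y_labor·Δb = 8 × (4) = 32, so new z* = 788 + 32 = 820.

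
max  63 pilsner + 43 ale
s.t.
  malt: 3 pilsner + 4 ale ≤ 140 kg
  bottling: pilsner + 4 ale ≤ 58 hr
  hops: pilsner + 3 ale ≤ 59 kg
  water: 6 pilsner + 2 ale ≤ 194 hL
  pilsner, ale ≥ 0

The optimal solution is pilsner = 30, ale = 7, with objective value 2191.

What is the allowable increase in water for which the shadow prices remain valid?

Binding constraints: bottling, water. The basis is B = [[1,4],[6,2]] with det -22.
Per unit increase in water, x* moves by d = (0.1818, -0.0455).
The basis stays optimal until malt becomes binding; allowable increase = 60.5 hL.

60.5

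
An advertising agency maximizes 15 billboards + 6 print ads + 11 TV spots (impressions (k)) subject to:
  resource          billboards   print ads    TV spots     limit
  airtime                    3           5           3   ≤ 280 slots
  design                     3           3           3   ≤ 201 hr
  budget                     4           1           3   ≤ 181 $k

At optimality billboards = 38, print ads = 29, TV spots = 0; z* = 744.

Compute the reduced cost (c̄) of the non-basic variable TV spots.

Check each constraint at x*: airtime 259/280 (slack 21); design 201/201 (tight); budget 181/181 (tight).
Since airtime is not tight, its dual is 0.
Dual feasibility on the basic columns requires 3·y_design + 4·y_budget = 15, 3·y_design + 1·y_budget = 6.
→ y_design = 1 and y_budget = 3.
Reduced cost of TV spots: c₃ − yᵀa₃ = 11 − (1·3 + 3·3) = 11 − 12 = -1.

-1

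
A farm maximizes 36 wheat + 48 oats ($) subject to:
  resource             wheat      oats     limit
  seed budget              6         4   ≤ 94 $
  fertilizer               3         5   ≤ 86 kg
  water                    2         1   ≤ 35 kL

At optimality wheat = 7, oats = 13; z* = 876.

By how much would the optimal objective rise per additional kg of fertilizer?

Check each constraint at x*: seed budget 94/94 (tight); fertilizer 86/86 (tight); water 27/35 (slack 8).
By complementary slackness, y = 0 for the non-binding constraint.
Dual feasibility on the basic columns requires 6·y_seed budget + 3·y_fertilizer = 36, 4·y_seed budget + 5·y_fertilizer = 48.
→ y_seed budget = 2 and y_fertilizer = 8.
Shadow price of fertilizer = 8.

8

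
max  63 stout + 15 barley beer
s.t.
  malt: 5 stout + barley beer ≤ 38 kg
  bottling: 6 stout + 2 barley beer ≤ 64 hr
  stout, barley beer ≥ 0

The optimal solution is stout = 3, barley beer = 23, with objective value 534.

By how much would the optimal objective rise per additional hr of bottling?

Both malt and bottling are binding at x*.
From A_Bᵀ y = c: 5·y_malt + 6·y_bottling = 63; 1·y_malt + 2·y_bottling = 15.
This yields shadow prices y_malt = 9, y_bottling = 3.
Shadow price of bottling = 3.

3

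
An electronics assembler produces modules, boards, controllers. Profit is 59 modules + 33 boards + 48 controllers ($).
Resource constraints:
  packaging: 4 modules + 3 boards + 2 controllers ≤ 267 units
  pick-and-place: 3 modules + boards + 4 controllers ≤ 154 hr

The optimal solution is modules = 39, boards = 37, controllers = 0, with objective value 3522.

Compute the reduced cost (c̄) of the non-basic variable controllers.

-4

At the optimum: packaging uses 267 of 267 (binding); pick-and-place uses 154 of 154 (binding).
The binding rows give the dual system: 4·y_packaging + 3·y_pick-and-place = 59 and 3·y_packaging + 1·y_pick-and-place = 33.
→ y_packaging = 8 and y_pick-and-place = 9.
Reduced cost of controllers: c₃ − yᵀa₃ = 48 − (8·2 + 9·4) = 48 − 52 = -4.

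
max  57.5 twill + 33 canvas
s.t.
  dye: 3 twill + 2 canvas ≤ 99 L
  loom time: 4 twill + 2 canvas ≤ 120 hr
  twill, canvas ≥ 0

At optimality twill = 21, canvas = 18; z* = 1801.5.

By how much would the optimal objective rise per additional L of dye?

At the optimum: dye uses 99 of 99 (binding); loom time uses 120 of 120 (binding).
From A_Bᵀ y = c: 3·y_dye + 4·y_loom time = 57.5; 2·y_dye + 2·y_loom time = 33.
Solving: y_dye = 8.5, y_loom time = 8.
Shadow price of dye = 8.5.

8.5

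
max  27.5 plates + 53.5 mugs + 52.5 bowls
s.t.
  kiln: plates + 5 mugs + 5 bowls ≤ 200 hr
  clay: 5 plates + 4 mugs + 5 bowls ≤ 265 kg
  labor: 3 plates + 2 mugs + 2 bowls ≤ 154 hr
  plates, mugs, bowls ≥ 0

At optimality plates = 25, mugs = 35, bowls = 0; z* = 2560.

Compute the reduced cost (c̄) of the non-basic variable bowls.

-5

At the optimum: kiln uses 200 of 200 (binding); clay uses 265 of 265 (binding); labor uses 145 of 154 (slack = 9).
Slack constraints have shadow price 0 (complementary slackness).
From A_Bᵀ y = c: 1·y_kiln + 5·y_clay = 27.5; 5·y_kiln + 4·y_clay = 53.5.
This yields shadow prices y_kiln = 7.5, y_clay = 4.
Reduced cost of bowls: c₃ − yᵀa₃ = 52.5 − (7.5·5 + 4·5) = 52.5 − 57.5 = -5.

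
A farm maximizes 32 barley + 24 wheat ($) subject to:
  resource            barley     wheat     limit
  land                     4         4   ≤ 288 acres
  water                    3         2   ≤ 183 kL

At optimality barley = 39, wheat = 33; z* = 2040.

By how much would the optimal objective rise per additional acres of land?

Check each constraint at x*: land 288/288 (tight); water 183/183 (tight).
Dual feasibility on the basic columns requires 4·y_land + 3·y_water = 32, 4·y_land + 2·y_water = 24.
Solving: y_land = 2, y_water = 8.
Shadow price of land = 2.

2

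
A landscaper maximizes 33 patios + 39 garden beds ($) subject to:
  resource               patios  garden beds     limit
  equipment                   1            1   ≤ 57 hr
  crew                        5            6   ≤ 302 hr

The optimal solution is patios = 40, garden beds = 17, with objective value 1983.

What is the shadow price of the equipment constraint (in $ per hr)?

Check each constraint at x*: equipment 57/57 (tight); crew 302/302 (tight).
Dual feasibility on the basic columns requires 1·y_equipment + 5·y_crew = 33, 1·y_equipment + 6·y_crew = 39.
This yields shadow prices y_equipment = 3, y_crew = 6.
Shadow price of equipment = 3.

3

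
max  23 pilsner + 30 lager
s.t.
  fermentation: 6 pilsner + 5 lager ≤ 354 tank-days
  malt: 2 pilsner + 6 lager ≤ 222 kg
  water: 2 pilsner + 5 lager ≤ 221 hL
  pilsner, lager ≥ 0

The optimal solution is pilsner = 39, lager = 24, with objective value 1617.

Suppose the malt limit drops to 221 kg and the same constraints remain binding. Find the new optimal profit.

Binding: fermentation and malt. Non-binding: water (23 unused).
By complementary slackness, y = 0 for the non-binding constraint.
Dual feasibility on the basic columns requires 6·y_fermentation + 2·y_malt = 23, 5·y_fermentation + 6·y_malt = 30.
→ y_fermentation = 3 and y_malt = 2.5.
Δz = y_malt·Δb = 2.5 × (-1) = -2.5, so new z* = 1617 − 2.5 = 1614.5.

1614.5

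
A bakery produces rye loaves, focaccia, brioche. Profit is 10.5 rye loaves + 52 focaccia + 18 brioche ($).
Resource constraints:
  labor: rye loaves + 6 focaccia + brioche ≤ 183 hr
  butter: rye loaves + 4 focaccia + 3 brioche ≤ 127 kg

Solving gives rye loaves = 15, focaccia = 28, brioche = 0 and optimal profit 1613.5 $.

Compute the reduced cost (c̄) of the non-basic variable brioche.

-3.5

Check each constraint at x*: labor 183/183 (tight); butter 127/127 (tight).
Dual feasibility on the basic columns requires 1·y_labor + 1·y_butter = 10.5, 6·y_labor + 4·y_butter = 52.
→ y_labor = 5 and y_butter = 5.5.
Reduced cost of brioche: c₃ − yᵀa₃ = 18 − (5·1 + 5.5·3) = 18 − 21.5 = -3.5.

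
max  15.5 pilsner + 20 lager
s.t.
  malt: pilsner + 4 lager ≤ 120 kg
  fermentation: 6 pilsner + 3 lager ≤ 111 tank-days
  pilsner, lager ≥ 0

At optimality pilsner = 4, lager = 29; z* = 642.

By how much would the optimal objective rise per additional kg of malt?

3.5

Both malt and fermentation are binding at x*.
The binding rows give the dual system: 1·y_malt + 6·y_fermentation = 15.5 and 4·y_malt + 3·y_fermentation = 20.
This yields shadow prices y_malt = 3.5, y_fermentation = 2.
Shadow price of malt = 3.5.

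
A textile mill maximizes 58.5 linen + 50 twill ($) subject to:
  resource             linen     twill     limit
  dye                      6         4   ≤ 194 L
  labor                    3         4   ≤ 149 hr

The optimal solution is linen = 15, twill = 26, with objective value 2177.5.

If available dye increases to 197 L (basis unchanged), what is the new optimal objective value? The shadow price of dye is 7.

2198.5

Δb = 3, so new z* = 2177.5 + (7)·(3) = 2177.5 + 21 = 2198.5.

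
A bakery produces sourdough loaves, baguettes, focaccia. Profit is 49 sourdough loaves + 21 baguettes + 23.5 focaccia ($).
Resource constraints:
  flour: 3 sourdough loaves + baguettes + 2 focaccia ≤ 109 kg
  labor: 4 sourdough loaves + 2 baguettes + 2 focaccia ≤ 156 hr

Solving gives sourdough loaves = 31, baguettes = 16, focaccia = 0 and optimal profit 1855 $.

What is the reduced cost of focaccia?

Both flour and labor are binding at x*.
Dual feasibility on the basic columns requires 3·y_flour + 4·y_labor = 49, 1·y_flour + 2·y_labor = 21.
Solving: y_flour = 7, y_labor = 7.
Reduced cost of focaccia: c₃ − yᵀa₃ = 23.5 − (7·2 + 7·2) = 23.5 − 28 = -4.5.

-4.5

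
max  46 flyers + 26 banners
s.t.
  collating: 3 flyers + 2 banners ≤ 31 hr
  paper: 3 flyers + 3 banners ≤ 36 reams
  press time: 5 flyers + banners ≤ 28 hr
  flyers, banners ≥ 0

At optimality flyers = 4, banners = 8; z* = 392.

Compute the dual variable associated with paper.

Check each constraint at x*: collating 28/31 (slack 3); paper 36/36 (tight); press time 28/28 (tight).
Slack constraints have shadow price 0 (complementary slackness).
From A_Bᵀ y = c: 3·y_paper + 5·y_press time = 46; 3·y_paper + 1·y_press time = 26.
→ y_paper = 7 and y_press time = 5.
Shadow price of paper = 7.

7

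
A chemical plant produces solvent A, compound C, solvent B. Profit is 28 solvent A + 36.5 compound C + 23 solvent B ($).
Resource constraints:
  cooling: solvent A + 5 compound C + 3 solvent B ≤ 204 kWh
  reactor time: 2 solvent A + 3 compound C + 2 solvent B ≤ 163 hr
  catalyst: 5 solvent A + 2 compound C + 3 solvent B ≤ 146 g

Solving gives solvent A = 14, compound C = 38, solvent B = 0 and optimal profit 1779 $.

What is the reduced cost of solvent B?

-7

At the optimum: cooling uses 204 of 204 (binding); reactor time uses 142 of 163 (slack = 21); catalyst uses 146 of 146 (binding).
By complementary slackness, y = 0 for the non-binding constraint.
Dual feasibility on the basic columns requires 1·y_cooling + 5·y_catalyst = 28, 5·y_cooling + 2·y_catalyst = 36.5.
This yields shadow prices y_cooling = 5.5, y_catalyst = 4.5.
Reduced cost of solvent B: c₃ − yᵀa₃ = 23 − (5.5·3 + 4.5·3) = 23 − 30 = -7.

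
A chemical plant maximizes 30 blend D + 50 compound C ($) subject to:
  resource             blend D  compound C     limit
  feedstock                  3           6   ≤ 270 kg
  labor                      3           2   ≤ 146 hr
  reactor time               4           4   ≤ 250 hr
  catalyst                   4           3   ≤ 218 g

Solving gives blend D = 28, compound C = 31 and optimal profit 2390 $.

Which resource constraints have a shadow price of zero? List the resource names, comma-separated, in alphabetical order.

feedstock: 270/270 (binding)
labor: 146/146 (binding)
reactor time: 236/250 (slack 14)
catalyst: 205/218 (slack 13)
By complementary slackness, a constraint with positive slack has shadow price 0 → catalyst, reactor time.

catalyst, reactor time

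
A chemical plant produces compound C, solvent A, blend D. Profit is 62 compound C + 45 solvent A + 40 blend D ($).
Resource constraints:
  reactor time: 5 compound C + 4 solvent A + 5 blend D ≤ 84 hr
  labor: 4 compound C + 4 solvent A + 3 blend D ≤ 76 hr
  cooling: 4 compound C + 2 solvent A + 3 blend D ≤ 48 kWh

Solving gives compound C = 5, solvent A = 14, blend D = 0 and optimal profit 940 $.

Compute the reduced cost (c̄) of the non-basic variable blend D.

-6.5

Check each constraint at x*: reactor time 81/84 (slack 3); labor 76/76 (tight); cooling 48/48 (tight).
Slack constraints have shadow price 0 (complementary slackness).
Dual feasibility on the basic columns requires 4·y_labor + 4·y_cooling = 62, 4·y_labor + 2·y_cooling = 45.
This yields shadow prices y_labor = 7, y_cooling = 8.5.
Reduced cost of blend D: c₃ − yᵀa₃ = 40 − (7·3 + 8.5·3) = 40 − 46.5 = -6.5.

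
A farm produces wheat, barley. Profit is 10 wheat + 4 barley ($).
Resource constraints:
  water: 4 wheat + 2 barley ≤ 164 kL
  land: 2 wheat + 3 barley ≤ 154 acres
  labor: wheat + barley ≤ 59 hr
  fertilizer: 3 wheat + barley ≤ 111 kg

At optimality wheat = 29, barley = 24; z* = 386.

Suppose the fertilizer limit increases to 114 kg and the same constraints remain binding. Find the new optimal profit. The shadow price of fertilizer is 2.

Δb = 3, so new z* = 386 + (2)·(3) = 386 + 6 = 392.

392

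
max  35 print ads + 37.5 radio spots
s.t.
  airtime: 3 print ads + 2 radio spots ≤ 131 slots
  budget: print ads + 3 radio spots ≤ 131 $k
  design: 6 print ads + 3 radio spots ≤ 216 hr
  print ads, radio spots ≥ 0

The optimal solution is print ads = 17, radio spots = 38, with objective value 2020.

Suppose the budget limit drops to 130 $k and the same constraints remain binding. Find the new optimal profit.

2012

Check each constraint at x*: airtime 127/131 (slack 4); budget 131/131 (tight); design 216/216 (tight).
Since airtime is not tight, its dual is 0.
Dual feasibility on the basic columns requires 1·y_budget + 6·y_design = 35, 3·y_budget + 3·y_design = 37.5.
→ y_budget = 8 and y_design = 4.5.
Δz = y_budget·Δb = 8 × (-1) = -8, so new z* = 2020 − 8 = 2012.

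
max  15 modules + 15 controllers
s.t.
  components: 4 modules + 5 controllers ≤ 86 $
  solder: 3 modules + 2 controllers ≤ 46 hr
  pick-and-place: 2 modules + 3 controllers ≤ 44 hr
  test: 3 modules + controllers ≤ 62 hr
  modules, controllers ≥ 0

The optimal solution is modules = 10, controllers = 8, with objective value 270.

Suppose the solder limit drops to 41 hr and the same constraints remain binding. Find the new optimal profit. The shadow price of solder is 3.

Δb = -5, so new z* = 270 + (3)·(-5) = 270 − 15 = 255.

255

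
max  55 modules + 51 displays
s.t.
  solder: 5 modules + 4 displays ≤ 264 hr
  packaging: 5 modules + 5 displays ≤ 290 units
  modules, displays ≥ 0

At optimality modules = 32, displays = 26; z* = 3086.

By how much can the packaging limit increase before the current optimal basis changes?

Binding constraints: solder, packaging. The basis is B = [[5,4],[5,5]] with det 5.
Per unit increase in packaging, x* moves by d = (-0.8, 1).
The basis stays optimal until modules reaches 0; allowable increase = 40 units.

40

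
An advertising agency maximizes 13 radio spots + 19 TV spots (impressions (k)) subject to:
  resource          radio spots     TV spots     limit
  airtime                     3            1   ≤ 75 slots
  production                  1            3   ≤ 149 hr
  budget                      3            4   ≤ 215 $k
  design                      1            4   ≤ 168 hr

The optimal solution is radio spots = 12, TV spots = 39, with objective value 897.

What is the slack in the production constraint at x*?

production used = 1·12 + 3·39 = 129; slack = 149 − 129 = 20.

20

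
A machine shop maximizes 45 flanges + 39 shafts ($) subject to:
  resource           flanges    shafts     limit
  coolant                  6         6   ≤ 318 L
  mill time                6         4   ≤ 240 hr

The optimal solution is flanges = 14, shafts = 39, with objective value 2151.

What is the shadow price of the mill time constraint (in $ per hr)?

3

Both coolant and mill time are binding at x*.
The binding rows give the dual system: 6·y_coolant + 6·y_mill time = 45 and 6·y_coolant + 4·y_mill time = 39.
→ y_coolant = 4.5 and y_mill time = 3.
Shadow price of mill time = 3.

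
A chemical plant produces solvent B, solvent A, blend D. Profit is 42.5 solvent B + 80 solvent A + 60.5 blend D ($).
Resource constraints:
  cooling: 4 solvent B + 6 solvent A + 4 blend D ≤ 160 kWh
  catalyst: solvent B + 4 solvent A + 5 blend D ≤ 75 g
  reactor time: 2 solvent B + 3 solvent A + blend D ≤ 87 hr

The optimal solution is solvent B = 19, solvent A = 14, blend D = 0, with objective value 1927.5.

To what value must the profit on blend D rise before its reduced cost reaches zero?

68.5

Check each constraint at x*: cooling 160/160 (tight); catalyst 75/75 (tight); reactor time 80/87 (slack 7).
By complementary slackness, y = 0 for the non-binding constraint.
From A_Bᵀ y = c: 4·y_cooling + 1·y_catalyst = 42.5; 6·y_cooling + 4·y_catalyst = 80.
Solving: y_cooling = 9, y_catalyst = 6.5.
blend D enters the basis when its profit ≥ yᵀa₃ = 9·4 + 6.5·5 = 68.5.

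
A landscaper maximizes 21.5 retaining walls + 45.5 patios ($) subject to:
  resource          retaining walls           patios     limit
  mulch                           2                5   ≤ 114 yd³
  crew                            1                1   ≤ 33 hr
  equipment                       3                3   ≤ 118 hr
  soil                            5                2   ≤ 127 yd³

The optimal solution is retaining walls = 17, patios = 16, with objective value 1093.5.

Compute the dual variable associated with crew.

5.5

At the optimum: mulch uses 114 of 114 (binding); crew uses 33 of 33 (binding); equipment uses 99 of 118 (slack = 19); soil uses 117 of 127 (slack = 10).
Slack constraints have shadow price 0 (complementary slackness).
The binding rows give the dual system: 2·y_mulch + 1·y_crew = 21.5 and 5·y_mulch + 1·y_crew = 45.5.
Solving: y_mulch = 8, y_crew = 5.5.
Shadow price of crew = 5.5.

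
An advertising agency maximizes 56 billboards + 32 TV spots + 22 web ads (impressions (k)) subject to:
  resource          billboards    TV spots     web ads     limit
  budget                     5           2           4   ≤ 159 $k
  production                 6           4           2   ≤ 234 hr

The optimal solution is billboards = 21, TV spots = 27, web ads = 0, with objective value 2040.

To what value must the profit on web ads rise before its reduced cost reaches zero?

28

At the optimum: budget uses 159 of 159 (binding); production uses 234 of 234 (binding).
The binding rows give the dual system: 5·y_budget + 6·y_production = 56 and 2·y_budget + 4·y_production = 32.
This yields shadow prices y_budget = 4, y_production = 6.
web ads enters the basis when its profit ≥ yᵀa₃ = 4·4 + 6·2 = 28.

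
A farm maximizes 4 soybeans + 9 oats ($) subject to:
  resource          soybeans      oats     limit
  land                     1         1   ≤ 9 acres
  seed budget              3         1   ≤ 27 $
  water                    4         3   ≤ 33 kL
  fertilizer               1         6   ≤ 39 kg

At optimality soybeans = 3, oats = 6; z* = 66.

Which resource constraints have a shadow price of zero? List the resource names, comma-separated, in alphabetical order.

seed budget, water

land: 9/9 (binding)
seed budget: 15/27 (slack 12)
water: 30/33 (slack 3)
fertilizer: 39/39 (binding)
By complementary slackness, a constraint with positive slack has shadow price 0 → seed budget, water.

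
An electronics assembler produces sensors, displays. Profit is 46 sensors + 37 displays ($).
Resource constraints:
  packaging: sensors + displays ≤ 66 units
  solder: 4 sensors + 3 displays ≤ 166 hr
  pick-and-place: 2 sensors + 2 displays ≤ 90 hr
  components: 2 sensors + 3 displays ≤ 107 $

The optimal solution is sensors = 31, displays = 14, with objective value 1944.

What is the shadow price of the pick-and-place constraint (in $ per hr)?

5

Check each constraint at x*: packaging 45/66 (slack 21); solder 166/166 (tight); pick-and-place 90/90 (tight); components 104/107 (slack 3).
Since packaging, components are not tight, their duals are 0.
From A_Bᵀ y = c: 4·y_solder + 2·y_pick-and-place = 46; 3·y_solder + 2·y_pick-and-place = 37.
→ y_solder = 9 and y_pick-and-place = 5.
Shadow price of pick-and-place = 5.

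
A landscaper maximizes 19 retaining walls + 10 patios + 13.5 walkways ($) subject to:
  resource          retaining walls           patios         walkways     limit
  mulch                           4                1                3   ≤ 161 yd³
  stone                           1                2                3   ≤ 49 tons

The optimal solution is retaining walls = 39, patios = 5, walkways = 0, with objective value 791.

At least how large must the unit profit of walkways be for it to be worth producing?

Check each constraint at x*: mulch 161/161 (tight); stone 49/49 (tight).
Dual feasibility on the basic columns requires 4·y_mulch + 1·y_stone = 19, 1·y_mulch + 2·y_stone = 10.
This yields shadow prices y_mulch = 4, y_stone = 3.
walkways enters the basis when its profit ≥ yᵀa₃ = 4·3 + 3·3 = 21.

21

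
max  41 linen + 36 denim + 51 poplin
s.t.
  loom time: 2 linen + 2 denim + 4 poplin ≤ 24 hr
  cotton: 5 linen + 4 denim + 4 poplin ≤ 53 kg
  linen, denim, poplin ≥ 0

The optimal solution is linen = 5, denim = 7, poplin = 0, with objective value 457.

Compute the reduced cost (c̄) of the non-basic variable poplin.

-1

At the optimum: loom time uses 24 of 24 (binding); cotton uses 53 of 53 (binding).
Dual feasibility on the basic columns requires 2·y_loom time + 5·y_cotton = 41, 2·y_loom time + 4·y_cotton = 36.
Solving: y_loom time = 8, y_cotton = 5.
Reduced cost of poplin: c₃ − yᵀa₃ = 51 − (8·4 + 5·4) = 51 − 52 = -1.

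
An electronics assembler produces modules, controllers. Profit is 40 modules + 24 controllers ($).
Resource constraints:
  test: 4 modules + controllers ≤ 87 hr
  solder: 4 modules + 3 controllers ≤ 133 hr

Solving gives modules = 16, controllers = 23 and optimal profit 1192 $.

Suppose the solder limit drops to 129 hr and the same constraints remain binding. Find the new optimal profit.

1164

Both test and solder are binding at x*.
From A_Bᵀ y = c: 4·y_test + 4·y_solder = 40; 1·y_test + 3·y_solder = 24.
This yields shadow prices y_test = 3, y_solder = 7.
Δz = y_solder·Δb = 7 × (-4) = -28, so new z* = 1192 − 28 = 1164.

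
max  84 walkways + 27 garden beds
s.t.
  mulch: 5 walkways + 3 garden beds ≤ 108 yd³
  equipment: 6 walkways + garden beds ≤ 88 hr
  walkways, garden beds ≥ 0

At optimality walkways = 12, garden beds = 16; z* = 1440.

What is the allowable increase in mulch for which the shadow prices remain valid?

156

Binding constraints: mulch, equipment. The basis is B = [[5,3],[6,1]] with det -13.
Per unit increase in mulch, x* moves by d = (-0.0769, 0.4615).
The basis stays optimal until walkways reaches 0; allowable increase = 156 yd³.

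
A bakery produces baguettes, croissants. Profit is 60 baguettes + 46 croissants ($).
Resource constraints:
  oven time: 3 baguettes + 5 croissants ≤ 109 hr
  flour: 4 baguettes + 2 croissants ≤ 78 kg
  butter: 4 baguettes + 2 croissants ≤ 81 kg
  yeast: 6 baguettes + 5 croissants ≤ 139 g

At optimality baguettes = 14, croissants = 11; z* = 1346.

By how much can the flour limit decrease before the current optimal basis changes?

6.4

Binding constraints: flour, yeast. The basis is B = [[4,2],[6,5]] with det 8.
Per unit decrease in flour, x* moves by d = (-0.625, 0.75).
The basis stays optimal until oven time becomes binding; allowable decrease = 6.4 kg.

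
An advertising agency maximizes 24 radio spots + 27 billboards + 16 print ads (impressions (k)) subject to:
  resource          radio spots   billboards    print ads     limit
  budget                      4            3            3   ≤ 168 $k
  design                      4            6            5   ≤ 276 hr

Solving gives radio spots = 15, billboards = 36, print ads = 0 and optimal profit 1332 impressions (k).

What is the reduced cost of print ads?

Check each constraint at x*: budget 168/168 (tight); design 276/276 (tight).
From A_Bᵀ y = c: 4·y_budget + 4·y_design = 24; 3·y_budget + 6·y_design = 27.
→ y_budget = 3 and y_design = 3.
Reduced cost of print ads: c₃ − yᵀa₃ = 16 − (3·3 + 3·5) = 16 − 24 = -8.

-8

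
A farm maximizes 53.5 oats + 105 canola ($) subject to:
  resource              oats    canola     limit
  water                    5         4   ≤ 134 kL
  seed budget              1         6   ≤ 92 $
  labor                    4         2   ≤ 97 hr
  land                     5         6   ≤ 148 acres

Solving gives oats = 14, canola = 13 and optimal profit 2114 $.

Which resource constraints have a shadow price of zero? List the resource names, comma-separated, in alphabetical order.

labor, water

water: 122/134 (slack 12)
seed budget: 92/92 (binding)
labor: 82/97 (slack 15)
land: 148/148 (binding)
By complementary slackness, a constraint with positive slack has shadow price 0 → labor, water.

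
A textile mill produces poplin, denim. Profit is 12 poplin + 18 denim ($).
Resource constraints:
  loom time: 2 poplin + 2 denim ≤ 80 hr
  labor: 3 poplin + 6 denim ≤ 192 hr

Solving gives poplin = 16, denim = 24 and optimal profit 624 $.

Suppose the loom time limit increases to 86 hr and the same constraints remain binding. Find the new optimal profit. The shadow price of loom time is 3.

642

Δb = 6, so new z* = 624 + (3)·(6) = 624 + 18 = 642.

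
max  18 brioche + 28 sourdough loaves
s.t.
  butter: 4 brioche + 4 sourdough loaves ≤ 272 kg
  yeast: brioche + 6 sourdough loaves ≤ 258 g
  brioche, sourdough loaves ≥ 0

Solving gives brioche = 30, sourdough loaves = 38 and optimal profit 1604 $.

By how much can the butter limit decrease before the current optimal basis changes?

100

Binding constraints: butter, yeast. The basis is B = [[4,4],[1,6]] with det 20.
Per unit decrease in butter, x* moves by d = (-0.3, 0.05).
The basis stays optimal until brioche reaches 0; allowable decrease = 100 kg.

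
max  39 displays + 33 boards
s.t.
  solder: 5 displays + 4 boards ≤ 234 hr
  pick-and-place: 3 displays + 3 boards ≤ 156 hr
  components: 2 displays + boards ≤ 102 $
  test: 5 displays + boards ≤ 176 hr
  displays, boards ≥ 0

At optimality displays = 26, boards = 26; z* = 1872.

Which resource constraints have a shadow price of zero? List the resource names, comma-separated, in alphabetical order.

components, test

solder: 234/234 (binding)
pick-and-place: 156/156 (binding)
components: 78/102 (slack 24)
test: 156/176 (slack 20)
By complementary slackness, a constraint with positive slack has shadow price 0 → components, test.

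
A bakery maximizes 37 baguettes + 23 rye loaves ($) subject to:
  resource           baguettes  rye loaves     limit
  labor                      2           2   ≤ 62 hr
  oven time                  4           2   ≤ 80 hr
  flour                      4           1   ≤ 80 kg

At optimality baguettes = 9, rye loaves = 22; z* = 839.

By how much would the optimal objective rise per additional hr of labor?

4.5

Check each constraint at x*: labor 62/62 (tight); oven time 80/80 (tight); flour 58/80 (slack 22).
Slack constraints have shadow price 0 (complementary slackness).
From A_Bᵀ y = c: 2·y_labor + 4·y_oven time = 37; 2·y_labor + 2·y_oven time = 23.
→ y_labor = 4.5 and y_oven time = 7.
Shadow price of labor = 4.5.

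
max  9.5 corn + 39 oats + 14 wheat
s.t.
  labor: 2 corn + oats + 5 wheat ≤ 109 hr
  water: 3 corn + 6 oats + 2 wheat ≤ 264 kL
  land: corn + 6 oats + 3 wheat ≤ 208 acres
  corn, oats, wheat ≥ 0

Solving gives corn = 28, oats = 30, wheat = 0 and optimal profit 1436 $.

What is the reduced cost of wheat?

At the optimum: labor uses 86 of 109 (slack = 23); water uses 264 of 264 (binding); land uses 208 of 208 (binding).
Slack constraints have shadow price 0 (complementary slackness).
From A_Bᵀ y = c: 3·y_water + 1·y_land = 9.5; 6·y_water + 6·y_land = 39.
Solving: y_water = 1.5, y_land = 5.
Reduced cost of wheat: c₃ − yᵀa₃ = 14 − (1.5·2 + 5·3) = 14 − 18 = -4.

-4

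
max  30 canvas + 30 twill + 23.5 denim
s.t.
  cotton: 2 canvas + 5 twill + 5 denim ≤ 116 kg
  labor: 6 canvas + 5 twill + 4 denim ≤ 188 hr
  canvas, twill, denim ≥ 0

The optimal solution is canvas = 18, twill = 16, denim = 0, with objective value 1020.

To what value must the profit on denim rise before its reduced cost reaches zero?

25.5

Both cotton and labor are binding at x*.
From A_Bᵀ y = c: 2·y_cotton + 6·y_labor = 30; 5·y_cotton + 5·y_labor = 30.
→ y_cotton = 1.5 and y_labor = 4.5.
denim enters the basis when its profit ≥ yᵀa₃ = 1.5·5 + 4.5·4 = 25.5.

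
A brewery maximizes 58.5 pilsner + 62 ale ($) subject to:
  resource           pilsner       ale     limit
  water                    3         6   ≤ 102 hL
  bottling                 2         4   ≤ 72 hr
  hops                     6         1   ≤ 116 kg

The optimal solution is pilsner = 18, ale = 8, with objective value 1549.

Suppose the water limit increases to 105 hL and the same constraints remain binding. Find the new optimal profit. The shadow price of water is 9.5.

Δb = 3, so new z* = 1549 + (9.5)·(3) = 1549 + 28.5 = 1577.5.

1577.5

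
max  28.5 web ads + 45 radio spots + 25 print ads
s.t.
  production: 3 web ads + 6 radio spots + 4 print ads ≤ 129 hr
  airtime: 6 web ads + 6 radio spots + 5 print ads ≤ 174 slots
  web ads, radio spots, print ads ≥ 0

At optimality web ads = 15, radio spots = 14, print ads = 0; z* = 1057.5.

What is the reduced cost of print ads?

Check each constraint at x*: production 129/129 (tight); airtime 174/174 (tight).
Dual feasibility on the basic columns requires 3·y_production + 6·y_airtime = 28.5, 6·y_production + 6·y_airtime = 45.
→ y_production = 5.5 and y_airtime = 2.
Reduced cost of print ads: c₃ − yᵀa₃ = 25 − (5.5·4 + 2·5) = 25 − 32 = -7.

-7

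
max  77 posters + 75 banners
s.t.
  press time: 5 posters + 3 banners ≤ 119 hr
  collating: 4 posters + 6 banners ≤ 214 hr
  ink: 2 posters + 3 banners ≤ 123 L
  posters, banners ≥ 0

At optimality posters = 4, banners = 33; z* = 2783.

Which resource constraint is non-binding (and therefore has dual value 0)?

ink

press time: 119/119 (binding)
collating: 214/214 (binding)
ink: 107/123 (slack 16)
By complementary slackness, a constraint with positive slack has shadow price 0 → ink.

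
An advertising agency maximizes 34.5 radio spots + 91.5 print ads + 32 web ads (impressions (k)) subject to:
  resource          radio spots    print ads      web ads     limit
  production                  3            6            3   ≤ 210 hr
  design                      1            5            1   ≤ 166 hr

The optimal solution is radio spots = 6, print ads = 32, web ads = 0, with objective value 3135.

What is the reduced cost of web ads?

-2.5

Check each constraint at x*: production 210/210 (tight); design 166/166 (tight).
From A_Bᵀ y = c: 3·y_production + 1·y_design = 34.5; 6·y_production + 5·y_design = 91.5.
Solving: y_production = 9, y_design = 7.5.
Reduced cost of web ads: c₃ − yᵀa₃ = 32 − (9·3 + 7.5·1) = 32 − 34.5 = -2.5.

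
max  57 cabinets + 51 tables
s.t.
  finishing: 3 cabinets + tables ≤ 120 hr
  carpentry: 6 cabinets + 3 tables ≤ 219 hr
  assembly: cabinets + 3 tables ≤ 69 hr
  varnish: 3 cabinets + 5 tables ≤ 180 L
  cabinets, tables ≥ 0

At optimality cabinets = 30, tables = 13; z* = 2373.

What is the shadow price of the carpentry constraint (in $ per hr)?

8

At the optimum: finishing uses 103 of 120 (slack = 17); carpentry uses 219 of 219 (binding); assembly uses 69 of 69 (binding); varnish uses 155 of 180 (slack = 25).
Slack constraints have shadow price 0 (complementary slackness).
From A_Bᵀ y = c: 6·y_carpentry + 1·y_assembly = 57; 3·y_carpentry + 3·y_assembly = 51.
Solving: y_carpentry = 8, y_assembly = 9.
Shadow price of carpentry = 8.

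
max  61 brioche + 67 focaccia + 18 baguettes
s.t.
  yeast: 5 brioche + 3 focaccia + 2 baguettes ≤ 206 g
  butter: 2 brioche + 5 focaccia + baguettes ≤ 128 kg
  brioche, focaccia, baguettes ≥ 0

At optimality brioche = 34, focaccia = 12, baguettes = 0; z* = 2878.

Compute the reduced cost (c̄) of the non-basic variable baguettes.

Check each constraint at x*: yeast 206/206 (tight); butter 128/128 (tight).
The binding rows give the dual system: 5·y_yeast + 2·y_butter = 61 and 3·y_yeast + 5·y_butter = 67.
→ y_yeast = 9 and y_butter = 8.
Reduced cost of baguettes: c₃ − yᵀa₃ = 18 − (9·2 + 8·1) = 18 − 26 = -8.

-8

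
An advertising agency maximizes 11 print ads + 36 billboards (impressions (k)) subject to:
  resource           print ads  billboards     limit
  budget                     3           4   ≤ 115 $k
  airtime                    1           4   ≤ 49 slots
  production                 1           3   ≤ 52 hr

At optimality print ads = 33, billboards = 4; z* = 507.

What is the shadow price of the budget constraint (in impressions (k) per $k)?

Binding: budget and airtime. Non-binding: production (7 unused).
Since production is not tight, its dual is 0.
Dual feasibility on the basic columns requires 3·y_budget + 1·y_airtime = 11, 4·y_budget + 4·y_airtime = 36.
→ y_budget = 1 and y_airtime = 8.
Shadow price of budget = 1.

1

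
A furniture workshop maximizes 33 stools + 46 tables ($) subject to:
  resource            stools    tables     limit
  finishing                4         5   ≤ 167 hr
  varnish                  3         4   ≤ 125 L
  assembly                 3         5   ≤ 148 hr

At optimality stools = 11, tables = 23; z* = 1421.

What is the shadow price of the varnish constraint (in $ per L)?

Binding: varnish and assembly. Non-binding: finishing (8 unused).
Slack constraints have shadow price 0 (complementary slackness).
Dual feasibility on the basic columns requires 3·y_varnish + 3·y_assembly = 33, 4·y_varnish + 5·y_assembly = 46.
This yields shadow prices y_varnish = 9, y_assembly = 2.
Shadow price of varnish = 9.

9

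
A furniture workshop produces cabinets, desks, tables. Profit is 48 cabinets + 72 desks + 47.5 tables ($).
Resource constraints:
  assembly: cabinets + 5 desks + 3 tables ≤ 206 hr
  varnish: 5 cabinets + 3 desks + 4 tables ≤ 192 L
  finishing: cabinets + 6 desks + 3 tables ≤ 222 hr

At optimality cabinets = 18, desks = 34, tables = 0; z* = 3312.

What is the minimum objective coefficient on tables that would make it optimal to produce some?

Check each constraint at x*: assembly 188/206 (slack 18); varnish 192/192 (tight); finishing 222/222 (tight).
Since assembly is not tight, its dual is 0.
The binding rows give the dual system: 5·y_varnish + 1·y_finishing = 48 and 3·y_varnish + 6·y_finishing = 72.
→ y_varnish = 8 and y_finishing = 8.
tables enters the basis when its profit ≥ yᵀa₃ = 8·4 + 8·3 = 56.

56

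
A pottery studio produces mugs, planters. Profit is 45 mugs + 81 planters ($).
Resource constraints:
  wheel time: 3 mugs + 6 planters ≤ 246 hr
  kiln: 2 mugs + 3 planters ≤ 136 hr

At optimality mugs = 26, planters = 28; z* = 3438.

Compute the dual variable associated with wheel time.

Check each constraint at x*: wheel time 246/246 (tight); kiln 136/136 (tight).
From A_Bᵀ y = c: 3·y_wheel time + 2·y_kiln = 45; 6·y_wheel time + 3·y_kiln = 81.
This yields shadow prices y_wheel time = 9, y_kiln = 9.
Shadow price of wheel time = 9.

9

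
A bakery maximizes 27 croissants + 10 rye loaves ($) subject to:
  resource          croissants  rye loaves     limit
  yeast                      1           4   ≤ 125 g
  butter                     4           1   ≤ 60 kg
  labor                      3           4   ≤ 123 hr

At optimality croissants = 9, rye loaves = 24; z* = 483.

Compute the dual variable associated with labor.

Binding: butter and labor. Non-binding: yeast (20 unused).
By complementary slackness, y = 0 for the non-binding constraint.
The binding rows give the dual system: 4·y_butter + 3·y_labor = 27 and 1·y_butter + 4·y_labor = 10.
→ y_butter = 6 and y_labor = 1.
Shadow price of labor = 1.

1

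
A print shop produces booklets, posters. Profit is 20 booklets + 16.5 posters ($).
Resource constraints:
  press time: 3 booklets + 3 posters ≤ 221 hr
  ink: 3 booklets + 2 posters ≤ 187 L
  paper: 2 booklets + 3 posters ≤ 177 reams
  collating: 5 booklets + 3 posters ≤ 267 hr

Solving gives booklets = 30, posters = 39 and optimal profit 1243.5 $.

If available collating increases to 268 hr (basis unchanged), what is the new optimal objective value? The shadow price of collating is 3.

Δb = 1, so new z* = 1243.5 + (3)·(1) = 1243.5 + 3 = 1246.5.

1246.5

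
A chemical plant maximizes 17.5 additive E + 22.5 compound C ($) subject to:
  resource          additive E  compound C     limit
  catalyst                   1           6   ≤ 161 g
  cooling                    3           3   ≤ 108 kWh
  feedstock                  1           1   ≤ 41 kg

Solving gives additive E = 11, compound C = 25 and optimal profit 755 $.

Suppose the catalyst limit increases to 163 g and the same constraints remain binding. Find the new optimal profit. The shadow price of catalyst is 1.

757

Δb = 2, so new z* = 755 + (1)·(2) = 755 + 2 = 757.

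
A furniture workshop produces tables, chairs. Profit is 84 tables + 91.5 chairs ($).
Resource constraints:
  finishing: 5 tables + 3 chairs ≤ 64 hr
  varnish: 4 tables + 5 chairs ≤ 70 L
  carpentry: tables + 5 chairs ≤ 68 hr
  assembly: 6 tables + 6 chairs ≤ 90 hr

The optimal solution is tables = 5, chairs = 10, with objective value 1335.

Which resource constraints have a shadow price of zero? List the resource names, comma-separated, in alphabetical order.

finishing: 55/64 (slack 9)
varnish: 70/70 (binding)
carpentry: 55/68 (slack 13)
assembly: 90/90 (binding)
By complementary slackness, a constraint with positive slack has shadow price 0 → carpentry, finishing.

carpentry, finishing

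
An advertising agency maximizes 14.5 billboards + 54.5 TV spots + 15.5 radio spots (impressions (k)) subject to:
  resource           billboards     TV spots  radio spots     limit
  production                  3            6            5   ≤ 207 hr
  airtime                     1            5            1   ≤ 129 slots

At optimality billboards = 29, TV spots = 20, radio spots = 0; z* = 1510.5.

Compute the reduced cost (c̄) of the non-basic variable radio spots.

At the optimum: production uses 207 of 207 (binding); airtime uses 129 of 129 (binding).
The binding rows give the dual system: 3·y_production + 1·y_airtime = 14.5 and 6·y_production + 5·y_airtime = 54.5.
This yields shadow prices y_production = 2, y_airtime = 8.5.
Reduced cost of radio spots: c₃ − yᵀa₃ = 15.5 − (2·5 + 8.5·1) = 15.5 − 18.5 = -3.

-3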